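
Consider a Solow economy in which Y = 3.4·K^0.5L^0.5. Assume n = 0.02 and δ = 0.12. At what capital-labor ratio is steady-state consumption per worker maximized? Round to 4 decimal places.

The effective depreciation rate is n + δ = 0.02 + 0.12 = 0.14.
Golden rule sets MPK = n+δ: 0.5·3.4·k^(0.5−1) = 0.14, so k_gold = (0.5·3.4/0.14)^(1/0.5) ≈ 147.4490.

k_gold ≈ 147.4490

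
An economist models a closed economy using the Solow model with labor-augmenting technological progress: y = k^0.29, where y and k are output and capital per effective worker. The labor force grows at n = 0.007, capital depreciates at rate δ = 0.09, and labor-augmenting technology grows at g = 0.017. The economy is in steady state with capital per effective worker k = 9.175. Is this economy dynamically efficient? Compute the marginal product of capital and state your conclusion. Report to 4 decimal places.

dynamically inefficient; MPK ≈ 0.0601

Capital per effective worker breaks even when investment replaces (n + g + δ)·k; here n + g + δ = 0.114.
MPK = 0.29·k^(0.29−1) = 0.29·9.175^(-0.71) ≈ 0.0601.
MPK < 0.114, so the economy is dynamically inefficient (over-saving).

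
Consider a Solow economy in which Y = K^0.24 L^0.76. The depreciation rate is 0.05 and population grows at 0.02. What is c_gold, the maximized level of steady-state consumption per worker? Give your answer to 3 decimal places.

n + δ = 0.02 + 0.05 = 0.07.
Maximizing c = f(k) − (n+δ)·k gives f'(k) = n+δ, i.e. 0.24·k^(0.24−1) = 0.07, so k_gold = (0.24/0.07)^(1/0.76) ≈ 5.0594.
y_gold = 5.0594^0.24 ≈ 1.4756.
c_gold = y_gold − (n+δ)·k_gold = 1.4756 − 0.07·5.0594 ≈ 1.1215.

c_gold ≈ 1.121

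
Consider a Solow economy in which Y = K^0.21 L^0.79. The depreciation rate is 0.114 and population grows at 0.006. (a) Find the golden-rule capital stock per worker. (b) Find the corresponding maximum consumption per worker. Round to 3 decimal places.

(a) k_gold ≈ 2.031; (b) c_gold ≈ 0.917

The effective depreciation rate is n + δ = 0.006 + 0.114 = 0.12.
At the golden rule the marginal product of capital equals n+δ: 0.21·k^(0.21−1) = 0.12. Solving, k_gold = (0.21/0.12)^(1/0.79) ≈ 2.0307.
y_gold = 2.0307^0.21 ≈ 1.1604; c_gold = y_gold − 0.12·k_gold ≈ 0.9167.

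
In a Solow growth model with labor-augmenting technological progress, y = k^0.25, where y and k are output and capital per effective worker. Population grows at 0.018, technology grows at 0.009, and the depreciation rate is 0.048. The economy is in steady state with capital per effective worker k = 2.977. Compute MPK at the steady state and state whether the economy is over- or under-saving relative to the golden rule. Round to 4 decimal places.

n + g + δ = 0.018 + 0.009 + 0.048 = 0.075.
MPK = 0.25·k^(0.25−1) = 0.25·2.977^(-0.75) ≈ 0.1103.
MPK > 0.075, so the economy is dynamically efficient (under-saving).

under-saving; MPK ≈ 0.1103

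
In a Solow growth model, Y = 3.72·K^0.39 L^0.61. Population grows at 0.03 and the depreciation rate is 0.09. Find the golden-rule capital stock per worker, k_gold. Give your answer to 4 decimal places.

n + δ = 0.03 + 0.09 = 0.12.
Maximizing c = f(k) − (n+δ)·k gives f'(k) = n+δ, i.e. 0.39·3.72·k^(0.39−1) = 0.12, so k_gold = (0.39·3.72/0.12)^(1/0.61) ≈ 59.4935.

k_gold ≈ 59.4935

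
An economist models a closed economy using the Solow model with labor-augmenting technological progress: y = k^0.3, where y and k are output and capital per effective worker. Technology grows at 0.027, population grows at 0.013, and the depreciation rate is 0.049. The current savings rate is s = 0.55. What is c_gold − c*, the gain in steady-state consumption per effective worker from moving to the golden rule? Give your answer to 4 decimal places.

Break-even investment rate: n + g + δ = 0.013 + 0.027 + 0.049 = 0.089.
Current steady state (s = 0.55): k* = (0.55/0.089)^(1/0.7) ≈ 13.4884, y* = 13.4884^0.3 ≈ 2.1827, c* = (1−0.55)·2.1827 ≈ 0.9822.
Setting f'(k) = n+g+δ gives 0.3·k^(0.3−1) = 0.089, hence k_gold = (0.3/0.089)^(1/0.7) ≈ 5.6742.
y_gold = 5.6742^0.3 ≈ 1.6833, c_gold = y_gold − 0.089·k_gold ≈ 1.1783.
Gain: Δc = 1.1783 − 0.9822 ≈ 0.1961.

Δc ≈ 0.1961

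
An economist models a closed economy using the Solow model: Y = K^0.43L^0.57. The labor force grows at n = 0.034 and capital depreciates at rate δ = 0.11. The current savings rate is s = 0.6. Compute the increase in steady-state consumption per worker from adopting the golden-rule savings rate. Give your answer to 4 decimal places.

n + δ = 0.034 + 0.11 = 0.144.
Current steady state (s = 0.6): k* = (0.6/0.144)^(1/0.57) ≈ 12.2278, y* = 12.2278^0.43 ≈ 2.9347, c* = (1−0.6)·2.9347 ≈ 1.1739.
Setting f'(k) = n+δ gives 0.43·k^(0.43−1) = 0.144, hence k_gold = (0.43/0.144)^(1/0.57) ≈ 6.8158.
y_gold = 6.8158^0.43 ≈ 2.2825, c_gold = y_gold − 0.144·k_gold ≈ 1.3010.
Gain: Δc = 1.3010 − 1.1739 ≈ 0.1272.

Δc ≈ 0.1272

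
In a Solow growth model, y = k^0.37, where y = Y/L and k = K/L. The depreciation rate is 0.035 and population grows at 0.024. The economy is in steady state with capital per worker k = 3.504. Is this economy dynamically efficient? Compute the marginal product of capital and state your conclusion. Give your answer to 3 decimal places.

n + δ = 0.024 + 0.035 = 0.059.
MPK = 0.37·k^(0.37−1) = 0.37·3.504^(-0.63) ≈ 0.1679.
MPK > 0.059, so the economy is dynamically efficient (under-saving).

dynamically efficient; MPK ≈ 0.168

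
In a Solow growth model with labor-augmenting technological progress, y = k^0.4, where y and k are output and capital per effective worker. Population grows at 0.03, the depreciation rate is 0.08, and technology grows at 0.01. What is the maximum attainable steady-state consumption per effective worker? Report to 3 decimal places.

Break-even investment rate: n + g + δ = 0.03 + 0.01 + 0.08 = 0.12.
Setting f'(k) = n+g+δ gives 0.4·k^(0.4−1) = 0.12, hence k_gold = (0.4/0.12)^(1/0.6) ≈ 7.4381.
y_gold = 7.4381^0.4 ≈ 2.2314.
c_gold = y_gold − (n+g+δ)·k_gold = 2.2314 − 0.12·7.4381 ≈ 1.3389.

c_gold ≈ 1.339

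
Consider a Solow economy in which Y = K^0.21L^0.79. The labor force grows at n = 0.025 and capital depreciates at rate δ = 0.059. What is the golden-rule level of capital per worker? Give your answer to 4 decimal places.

k_gold ≈ 3.1895

The effective depreciation rate is n + δ = 0.025 + 0.059 = 0.084.
Setting f'(k) = n+δ gives 0.21·k^(0.21−1) = 0.084, hence k_gold = (0.21/0.084)^(1/0.79) ≈ 3.1895.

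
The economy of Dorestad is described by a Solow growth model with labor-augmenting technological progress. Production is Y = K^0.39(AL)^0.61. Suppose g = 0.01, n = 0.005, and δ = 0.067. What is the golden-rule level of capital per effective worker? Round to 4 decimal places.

k_gold ≈ 12.8898

n + g + δ = 0.005 + 0.01 + 0.067 = 0.082.
Golden rule sets MPK = n+g+δ: 0.39·k^(0.39−1) = 0.082, so k_gold = (0.39/0.082)^(1/0.61) ≈ 12.8898.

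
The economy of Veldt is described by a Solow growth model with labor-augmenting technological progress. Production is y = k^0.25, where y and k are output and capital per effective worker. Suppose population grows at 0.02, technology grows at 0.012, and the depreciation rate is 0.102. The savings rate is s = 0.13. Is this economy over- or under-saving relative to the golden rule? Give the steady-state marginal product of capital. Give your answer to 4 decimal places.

under-saving; MPK ≈ 0.2577

n + g + δ = 0.02 + 0.012 + 0.102 = 0.134.
Steady-state k*: s·k^0.25 = 0.134·k gives k* = (0.13/0.134)^(1/0.75) ≈ 0.9604.
MPK = 0.25·0.9604^(-0.75) ≈ 0.2577.
MPK > n+g+δ = 0.134, so the economy is dynamically efficient (under-saving).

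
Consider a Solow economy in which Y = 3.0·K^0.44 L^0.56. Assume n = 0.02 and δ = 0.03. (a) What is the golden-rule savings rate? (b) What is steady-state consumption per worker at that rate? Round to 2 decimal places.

Break-even investment rate: n + δ = 0.02 + 0.03 = 0.05.
For Cobb-Douglas, s_gold equals capital's share: s_gold = 0.44.
Setting f'(k) = n+δ gives 0.44·3.0·k^(0.44−1) = 0.05, hence k_gold = (0.44·3.0/0.05)^(1/0.56) ≈ 345.6037.
y_gold = 3.0·345.6037^0.44 ≈ 39.2732; c_gold = (1−0.44)·y_gold ≈ 21.9930.

(a) s_gold = 0.44; (b) c_gold ≈ 21.99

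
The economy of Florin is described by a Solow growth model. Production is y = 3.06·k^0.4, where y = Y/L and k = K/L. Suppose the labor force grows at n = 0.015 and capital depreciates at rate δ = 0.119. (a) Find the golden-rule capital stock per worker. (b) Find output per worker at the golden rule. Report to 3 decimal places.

(a) k_gold ≈ 39.914; (b) y_gold ≈ 13.371

Capital per worker breaks even when investment replaces (n + δ)·k; here n + δ = 0.134.
Setting f'(k) = n+δ gives 0.4·3.06·k^(0.4−1) = 0.134, hence k_gold = (0.4·3.06/0.134)^(1/0.6) ≈ 39.9142.
y_gold = 3.06·39.9142^0.4 ≈ 13.3713.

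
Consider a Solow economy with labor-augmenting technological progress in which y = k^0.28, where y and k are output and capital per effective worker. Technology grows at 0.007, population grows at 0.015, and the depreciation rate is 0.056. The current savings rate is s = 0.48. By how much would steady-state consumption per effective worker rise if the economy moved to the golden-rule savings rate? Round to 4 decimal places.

Break-even investment rate: n + g + δ = 0.015 + 0.007 + 0.056 = 0.078.
Current steady state (s = 0.48): k* = (0.48/0.078)^(1/0.72) ≈ 12.4749, y* = 12.4749^0.28 ≈ 2.0272, c* = (1−0.48)·2.0272 ≈ 1.0541.
At the golden rule the marginal product of capital equals n+g+δ: 0.28·k^(0.28−1) = 0.078. Solving, k_gold = (0.28/0.078)^(1/0.72) ≈ 5.9009.
y_gold = 5.9009^0.28 ≈ 1.6438, c_gold = y_gold − 0.078·k_gold ≈ 1.1836.
Gain: Δc = 1.1836 − 1.0541 ≈ 0.1294.

Δc ≈ 0.1294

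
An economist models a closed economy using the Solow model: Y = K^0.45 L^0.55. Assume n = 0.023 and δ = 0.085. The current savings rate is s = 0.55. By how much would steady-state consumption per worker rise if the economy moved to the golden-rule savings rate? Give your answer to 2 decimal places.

Δc ≈ 0.06

n + δ = 0.023 + 0.085 = 0.108.
Current steady state (s = 0.55): k* = (0.55/0.108)^(1/0.55) ≈ 19.2905, y* = 19.2905^0.45 ≈ 3.7880, c* = (1−0.55)·3.7880 ≈ 1.7046.
Golden rule sets MPK = n+δ: 0.45·k^(0.45−1) = 0.108, so k_gold = (0.45/0.108)^(1/0.55) ≈ 13.3933.
y_gold = 13.3933^0.45 ≈ 3.2144, c_gold = y_gold − 0.108·k_gold ≈ 1.7679.
Gain: Δc = 1.7679 − 1.7046 ≈ 0.0633.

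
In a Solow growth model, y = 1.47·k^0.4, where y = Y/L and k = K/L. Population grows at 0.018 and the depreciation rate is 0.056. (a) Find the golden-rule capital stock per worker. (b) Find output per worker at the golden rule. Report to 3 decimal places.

(a) k_gold ≈ 31.640; (b) y_gold ≈ 5.853

The effective depreciation rate is n + δ = 0.018 + 0.056 = 0.074.
Setting f'(k) = n+δ gives 0.4·1.47·k^(0.4−1) = 0.074, hence k_gold = (0.4·1.47/0.074)^(1/0.6) ≈ 31.6405.
y_gold = 1.47·31.6405^0.4 ≈ 5.8535.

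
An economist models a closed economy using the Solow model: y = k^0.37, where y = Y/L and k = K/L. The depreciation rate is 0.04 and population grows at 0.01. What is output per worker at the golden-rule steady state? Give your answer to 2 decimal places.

Break-even investment rate: n + δ = 0.01 + 0.04 = 0.05.
Setting f'(k) = n+δ gives 0.37·k^(0.37−1) = 0.05, hence k_gold = (0.37/0.05)^(1/0.63) ≈ 23.9736.
Output: y_gold = k_gold^0.37 = 23.9736^0.37 ≈ 3.2397.

y_gold ≈ 3.24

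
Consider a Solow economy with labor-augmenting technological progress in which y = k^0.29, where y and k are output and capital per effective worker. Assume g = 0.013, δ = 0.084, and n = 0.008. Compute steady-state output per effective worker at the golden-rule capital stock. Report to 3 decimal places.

The effective depreciation rate is n + g + δ = 0.008 + 0.013 + 0.084 = 0.105.
Golden rule sets MPK = n+g+δ: 0.29·k^(0.29−1) = 0.105, so k_gold = (0.29/0.105)^(1/0.71) ≈ 4.1824.
Output: y_gold = k_gold^0.29 = 4.1824^0.29 ≈ 1.5143.

y_gold ≈ 1.514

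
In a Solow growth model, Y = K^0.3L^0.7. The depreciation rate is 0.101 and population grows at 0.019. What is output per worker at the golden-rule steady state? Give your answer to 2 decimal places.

y_gold ≈ 1.48

Break-even investment rate: n + δ = 0.019 + 0.101 = 0.12.
Setting f'(k) = n+δ gives 0.3·k^(0.3−1) = 0.12, hence k_gold = (0.3/0.12)^(1/0.7) ≈ 3.7024.
Output: y_gold = k_gold^0.3 = 3.7024^0.3 ≈ 1.4810.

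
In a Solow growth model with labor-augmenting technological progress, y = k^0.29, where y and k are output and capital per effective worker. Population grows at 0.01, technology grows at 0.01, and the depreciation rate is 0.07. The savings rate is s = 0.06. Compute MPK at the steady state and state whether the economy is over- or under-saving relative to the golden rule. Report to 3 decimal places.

under-saving; MPK ≈ 0.435

Capital per effective worker breaks even when investment replaces (n + g + δ)·k; here n + g + δ = 0.09.
Steady-state k*: s·k^0.29 = 0.09·k gives k* = (0.06/0.09)^(1/0.71) ≈ 0.5649.
MPK = 0.29·0.5649^(-0.71) ≈ 0.4350.
MPK > n+g+δ = 0.09, so the economy is dynamically efficient (under-saving).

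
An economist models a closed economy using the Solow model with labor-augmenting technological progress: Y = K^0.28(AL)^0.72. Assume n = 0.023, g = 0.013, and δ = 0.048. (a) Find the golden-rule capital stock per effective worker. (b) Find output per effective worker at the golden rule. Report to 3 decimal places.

n + g + δ = 0.023 + 0.013 + 0.048 = 0.084.
At the golden rule the marginal product of capital equals n+g+δ: 0.28·k^(0.28−1) = 0.084. Solving, k_gold = (0.28/0.084)^(1/0.72) ≈ 5.3238.
y_gold = 5.3238^0.28 ≈ 1.5971.

(a) k_gold ≈ 5.324; (b) y_gold ≈ 1.597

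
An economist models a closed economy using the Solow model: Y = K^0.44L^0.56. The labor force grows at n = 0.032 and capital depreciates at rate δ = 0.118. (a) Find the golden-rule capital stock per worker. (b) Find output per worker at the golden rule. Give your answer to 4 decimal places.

Capital per worker breaks even when investment replaces (n + δ)·k; here n + δ = 0.15.
Golden rule sets MPK = n+δ: 0.44·k^(0.44−1) = 0.15, so k_gold = (0.44/0.15)^(1/0.56) ≈ 6.8324.
y_gold = 6.8324^0.44 ≈ 2.3292.

(a) k_gold ≈ 6.8324; (b) y_gold ≈ 2.3292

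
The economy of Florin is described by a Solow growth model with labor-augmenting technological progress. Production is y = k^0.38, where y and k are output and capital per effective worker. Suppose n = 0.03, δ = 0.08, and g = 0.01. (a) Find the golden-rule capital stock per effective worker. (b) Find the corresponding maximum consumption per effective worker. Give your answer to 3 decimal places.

Capital per effective worker breaks even when investment replaces (n + g + δ)·k; here n + g + δ = 0.12.
Golden rule sets MPK = n+g+δ: 0.38·k^(0.38−1) = 0.12, so k_gold = (0.38/0.12)^(1/0.62) ≈ 6.4183.
y_gold = 6.4183^0.38 ≈ 2.0268; c_gold = y_gold − 0.12·k_gold ≈ 1.2566.

(a) k_gold ≈ 6.418; (b) c_gold ≈ 1.257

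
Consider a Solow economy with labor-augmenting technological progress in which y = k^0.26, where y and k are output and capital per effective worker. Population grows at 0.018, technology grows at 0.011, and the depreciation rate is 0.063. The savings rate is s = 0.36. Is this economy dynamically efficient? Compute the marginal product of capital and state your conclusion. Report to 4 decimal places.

n + g + δ = 0.018 + 0.011 + 0.063 = 0.092.
Steady-state k*: s·k^0.26 = 0.092·k gives k* = (0.36/0.092)^(1/0.74) ≈ 6.3197.
MPK = 0.26·6.3197^(-0.74) ≈ 0.0664.
MPK < n+g+δ = 0.092, so the economy is dynamically inefficient (over-saving).

dynamically inefficient; MPK ≈ 0.0664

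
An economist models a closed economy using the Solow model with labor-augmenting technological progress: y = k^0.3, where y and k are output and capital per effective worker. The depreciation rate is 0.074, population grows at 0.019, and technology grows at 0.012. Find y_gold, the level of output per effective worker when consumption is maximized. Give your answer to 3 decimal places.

The effective depreciation rate is n + g + δ = 0.019 + 0.012 + 0.074 = 0.105.
At the golden rule the marginal product of capital equals n+g+δ: 0.3·k^(0.3−1) = 0.105. Solving, k_gold = (0.3/0.105)^(1/0.7) ≈ 4.4806.
Output: y_gold = k_gold^0.3 = 4.4806^0.3 ≈ 1.5682.

y_gold ≈ 1.568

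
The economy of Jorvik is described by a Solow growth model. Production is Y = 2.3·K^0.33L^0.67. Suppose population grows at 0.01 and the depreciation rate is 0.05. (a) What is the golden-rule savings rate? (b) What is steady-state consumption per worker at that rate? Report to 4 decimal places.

(a) s_gold = 0.3300; (b) c_gold ≈ 5.3780

The effective depreciation rate is n + δ = 0.01 + 0.05 = 0.06.
For Cobb-Douglas, s_gold equals capital's share: s_gold = 0.33.
At the golden rule the marginal product of capital equals n+δ: 0.33·2.3·k^(0.33−1) = 0.06. Solving, k_gold = (0.33·2.3/0.06)^(1/0.67) ≈ 44.1480.
y_gold = 2.3·44.1480^0.33 ≈ 8.0269; c_gold = (1−0.33)·y_gold ≈ 5.3780.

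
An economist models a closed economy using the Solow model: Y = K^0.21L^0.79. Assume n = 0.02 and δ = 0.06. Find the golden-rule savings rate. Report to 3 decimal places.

s_gold = 0.210

n + δ = 0.02 + 0.06 = 0.08.
At the golden rule MPK = n+δ, and in any Cobb-Douglas steady state s = (n+δ)·k/y = MPK·k/y = capital's share 0.21.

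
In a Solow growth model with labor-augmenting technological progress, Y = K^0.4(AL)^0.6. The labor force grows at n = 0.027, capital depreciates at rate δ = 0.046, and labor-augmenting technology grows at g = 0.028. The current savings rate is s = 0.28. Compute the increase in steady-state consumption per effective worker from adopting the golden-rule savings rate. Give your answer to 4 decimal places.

n + g + δ = 0.027 + 0.028 + 0.046 = 0.101.
Current steady state (s = 0.28): k* = (0.28/0.101)^(1/0.6) ≈ 5.4709, y* = 5.4709^0.4 ≈ 1.9734, c* = (1−0.28)·1.9734 ≈ 1.4209.
Setting f'(k) = n+g+δ gives 0.4·k^(0.4−1) = 0.101, hence k_gold = (0.4/0.101)^(1/0.6) ≈ 9.9136.
y_gold = 9.9136^0.4 ≈ 2.5032, c_gold = y_gold − 0.101·k_gold ≈ 1.5019.
Gain: Δc = 1.5019 − 1.4209 ≈ 0.0810.

Δc ≈ 0.0810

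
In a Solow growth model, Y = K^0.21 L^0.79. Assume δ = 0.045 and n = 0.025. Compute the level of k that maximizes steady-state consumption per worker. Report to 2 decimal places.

k_gold ≈ 4.02

Break-even investment rate: n + δ = 0.025 + 0.045 = 0.07.
Setting f'(k) = n+δ gives 0.21·k^(0.21−1) = 0.07, hence k_gold = (0.21/0.07)^(1/0.79) ≈ 4.0175.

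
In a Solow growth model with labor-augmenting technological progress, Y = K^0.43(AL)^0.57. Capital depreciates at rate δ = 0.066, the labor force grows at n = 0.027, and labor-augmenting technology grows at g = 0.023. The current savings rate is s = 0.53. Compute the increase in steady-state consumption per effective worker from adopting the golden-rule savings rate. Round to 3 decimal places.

The effective depreciation rate is n + g + δ = 0.027 + 0.023 + 0.066 = 0.116.
Current steady state (s = 0.53): k* = (0.53/0.116)^(1/0.57) ≈ 14.3739, y* = 14.3739^0.43 ≈ 3.1460, c* = (1−0.53)·3.1460 ≈ 1.4786.
Golden rule sets MPK = n+g+δ: 0.43·k^(0.43−1) = 0.116, so k_gold = (0.43/0.116)^(1/0.57) ≈ 9.9601.
y_gold = 9.9601^0.43 ≈ 2.6869, c_gold = y_gold − 0.116·k_gold ≈ 1.5315.
Gain: Δc = 1.5315 − 1.4786 ≈ 0.0529.

Δc ≈ 0.053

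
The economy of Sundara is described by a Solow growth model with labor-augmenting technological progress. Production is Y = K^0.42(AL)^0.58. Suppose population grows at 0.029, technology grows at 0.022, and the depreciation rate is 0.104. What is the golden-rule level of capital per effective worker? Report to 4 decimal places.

The effective depreciation rate is n + g + δ = 0.029 + 0.022 + 0.104 = 0.155.
Setting f'(k) = n+g+δ gives 0.42·k^(0.42−1) = 0.155, hence k_gold = (0.42/0.155)^(1/0.58) ≈ 5.5771.

k_gold ≈ 5.5771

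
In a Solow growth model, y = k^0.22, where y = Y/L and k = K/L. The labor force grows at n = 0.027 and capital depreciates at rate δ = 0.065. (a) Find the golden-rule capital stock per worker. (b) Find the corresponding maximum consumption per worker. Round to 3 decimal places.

(a) k_gold ≈ 3.058; (b) c_gold ≈ 0.997

Capital per worker breaks even when investment replaces (n + δ)·k; here n + δ = 0.092.
Maximizing c = f(k) − (n+δ)·k gives f'(k) = n+δ, i.e. 0.22·k^(0.22−1) = 0.092, so k_gold = (0.22/0.092)^(1/0.78) ≈ 3.0579.
y_gold = 3.0579^0.22 ≈ 1.2788; c_gold = y_gold − 0.092·k_gold ≈ 0.9974.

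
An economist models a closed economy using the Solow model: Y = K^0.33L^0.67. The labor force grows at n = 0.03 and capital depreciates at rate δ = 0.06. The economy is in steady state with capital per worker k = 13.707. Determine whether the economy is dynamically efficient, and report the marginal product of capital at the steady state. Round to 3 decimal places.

dynamically inefficient; MPK ≈ 0.057

Capital per worker breaks even when investment replaces (n + δ)·k; here n + δ = 0.09.
MPK = 0.33·k^(0.33−1) = 0.33·13.707^(-0.67) ≈ 0.0571.
MPK < 0.09, so the economy is dynamically inefficient (over-saving).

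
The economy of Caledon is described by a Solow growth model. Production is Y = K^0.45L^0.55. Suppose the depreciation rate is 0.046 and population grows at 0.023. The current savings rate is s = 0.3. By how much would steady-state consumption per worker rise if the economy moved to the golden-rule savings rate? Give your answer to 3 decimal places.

n + δ = 0.023 + 0.046 = 0.069.
Current steady state (s = 0.3): k* = (0.3/0.069)^(1/0.55) ≈ 14.4709, y* = 14.4709^0.45 ≈ 3.3283, c* = (1−0.3)·3.3283 ≈ 2.3298.
Maximizing c = f(k) − (n+δ)·k gives f'(k) = n+δ, i.e. 0.45·k^(0.45−1) = 0.069, so k_gold = (0.45/0.069)^(1/0.55) ≈ 30.2455.
y_gold = 30.2455^0.45 ≈ 4.6376, c_gold = y_gold − 0.069·k_gold ≈ 2.5507.
Gain: Δc = 2.5507 − 2.3298 ≈ 0.2209.

Δc ≈ 0.221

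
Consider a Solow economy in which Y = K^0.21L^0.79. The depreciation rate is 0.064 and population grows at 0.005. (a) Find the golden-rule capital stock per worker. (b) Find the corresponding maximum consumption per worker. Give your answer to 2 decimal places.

(a) k_gold ≈ 4.09; (b) c_gold ≈ 1.06

Break-even investment rate: n + δ = 0.005 + 0.064 = 0.069.
Golden rule sets MPK = n+δ: 0.21·k^(0.21−1) = 0.069, so k_gold = (0.21/0.069)^(1/0.79) ≈ 4.0913.
y_gold = 4.0913^0.21 ≈ 1.3443; c_gold = y_gold − 0.069·k_gold ≈ 1.0620.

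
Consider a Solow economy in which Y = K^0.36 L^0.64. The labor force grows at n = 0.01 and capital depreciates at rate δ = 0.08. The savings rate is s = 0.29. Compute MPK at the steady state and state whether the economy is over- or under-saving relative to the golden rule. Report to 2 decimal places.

under-saving; MPK ≈ 0.11

The effective depreciation rate is n + δ = 0.01 + 0.08 = 0.09.
Steady-state k*: s·k^0.36 = 0.09·k gives k* = (0.29/0.09)^(1/0.64) ≈ 6.2229.
MPK = 0.36·6.2229^(-0.64) ≈ 0.1117.
MPK > n+δ = 0.09, so the economy is dynamically efficient (under-saving).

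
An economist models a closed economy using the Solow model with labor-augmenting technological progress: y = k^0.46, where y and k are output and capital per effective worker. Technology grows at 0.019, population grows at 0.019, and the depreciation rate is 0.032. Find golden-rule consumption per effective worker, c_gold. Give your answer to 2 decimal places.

c_gold ≈ 2.68

The effective depreciation rate is n + g + δ = 0.019 + 0.019 + 0.032 = 0.07.
At the golden rule the marginal product of capital equals n+g+δ: 0.46·k^(0.46−1) = 0.07. Solving, k_gold = (0.46/0.07)^(1/0.54) ≈ 32.6727.
y_gold = 32.6727^0.46 ≈ 4.9719.
c_gold = y_gold − (n+g+δ)·k_gold = 4.9719 − 0.07·32.6727 ≈ 2.6848.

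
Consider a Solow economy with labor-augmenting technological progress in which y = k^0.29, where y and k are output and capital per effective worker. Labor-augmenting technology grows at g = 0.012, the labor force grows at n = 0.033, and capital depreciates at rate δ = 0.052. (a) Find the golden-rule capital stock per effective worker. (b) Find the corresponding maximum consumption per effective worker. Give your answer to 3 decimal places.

n + g + δ = 0.033 + 0.012 + 0.052 = 0.097.
Golden rule sets MPK = n+g+δ: 0.29·k^(0.29−1) = 0.097, so k_gold = (0.29/0.097)^(1/0.71) ≈ 4.6762.
y_gold = 4.6762^0.29 ≈ 1.5641; c_gold = y_gold − 0.097·k_gold ≈ 1.1105.

(a) k_gold ≈ 4.676; (b) c_gold ≈ 1.111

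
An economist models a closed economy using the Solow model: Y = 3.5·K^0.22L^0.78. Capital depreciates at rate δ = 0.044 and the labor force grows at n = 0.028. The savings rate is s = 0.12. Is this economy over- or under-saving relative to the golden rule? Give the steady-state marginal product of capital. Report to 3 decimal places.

under-saving; MPK ≈ 0.132

n + δ = 0.028 + 0.044 = 0.072.
Steady-state k*: s·A·k^0.22 = 0.072·k gives k* = (0.12·3.5/0.072)^(1/0.78) ≈ 9.5928.
MPK = 0.22·3.5·9.5928^(-0.78) ≈ 0.1320.
MPK > n+δ = 0.072, so the economy is dynamically efficient (under-saving).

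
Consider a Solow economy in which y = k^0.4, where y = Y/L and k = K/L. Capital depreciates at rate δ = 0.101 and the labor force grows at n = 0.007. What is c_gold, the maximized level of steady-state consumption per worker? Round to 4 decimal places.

The effective depreciation rate is n + δ = 0.007 + 0.101 = 0.108.
At the golden rule the marginal product of capital equals n+δ: 0.4·k^(0.4−1) = 0.108. Solving, k_gold = (0.4/0.108)^(1/0.6) ≈ 8.8660.
y_gold = 8.8660^0.4 ≈ 2.3938.
c_gold = y_gold − (n+δ)·k_gold = 2.3938 − 0.108·8.8660 ≈ 1.4363.

c_gold ≈ 1.4363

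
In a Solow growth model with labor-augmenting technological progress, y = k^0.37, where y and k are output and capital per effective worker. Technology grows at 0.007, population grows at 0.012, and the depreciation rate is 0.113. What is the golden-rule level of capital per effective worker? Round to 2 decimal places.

Capital per effective worker breaks even when investment replaces (n + g + δ)·k; here n + g + δ = 0.132.
Maximizing c = f(k) − (n+g+δ)·k gives f'(k) = n+g+δ, i.e. 0.37·k^(0.37−1) = 0.132, so k_gold = (0.37/0.132)^(1/0.63) ≈ 5.1348.

k_gold ≈ 5.13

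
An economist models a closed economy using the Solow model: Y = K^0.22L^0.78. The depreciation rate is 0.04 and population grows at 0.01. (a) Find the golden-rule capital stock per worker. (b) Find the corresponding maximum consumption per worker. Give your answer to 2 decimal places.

(a) k_gold ≈ 6.68; (b) c_gold ≈ 1.18

The effective depreciation rate is n + δ = 0.01 + 0.04 = 0.05.
Setting f'(k) = n+δ gives 0.22·k^(0.22−1) = 0.05, hence k_gold = (0.22/0.05)^(1/0.78) ≈ 6.6825.
y_gold = 6.6825^0.22 ≈ 1.5188; c_gold = y_gold − 0.05·k_gold ≈ 1.1846.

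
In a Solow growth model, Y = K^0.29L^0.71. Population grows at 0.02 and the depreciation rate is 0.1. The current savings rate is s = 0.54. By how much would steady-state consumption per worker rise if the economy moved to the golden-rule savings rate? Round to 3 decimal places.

n + δ = 0.02 + 0.1 = 0.12.
Current steady state (s = 0.54): k* = (0.54/0.12)^(1/0.71) ≈ 8.3180, y* = 8.3180^0.29 ≈ 1.8484, c* = (1−0.54)·1.8484 ≈ 0.8503.
At the golden rule the marginal product of capital equals n+δ: 0.29·k^(0.29−1) = 0.12. Solving, k_gold = (0.29/0.12)^(1/0.71) ≈ 3.4653.
y_gold = 3.4653^0.29 ≈ 1.4339, c_gold = y_gold − 0.12·k_gold ≈ 1.0181.
Gain: Δc = 1.0181 − 0.8503 ≈ 0.1678.

Δc ≈ 0.168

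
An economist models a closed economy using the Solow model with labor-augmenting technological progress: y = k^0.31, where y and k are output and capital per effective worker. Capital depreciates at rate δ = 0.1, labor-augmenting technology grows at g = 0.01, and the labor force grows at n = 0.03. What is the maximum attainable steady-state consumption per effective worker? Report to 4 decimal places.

The effective depreciation rate is n + g + δ = 0.03 + 0.01 + 0.1 = 0.14.
Setting f'(k) = n+g+δ gives 0.31·k^(0.31−1) = 0.14, hence k_gold = (0.31/0.14)^(1/0.69) ≈ 3.1647.
y_gold = 3.1647^0.31 ≈ 1.4292.
c_gold = y_gold − (n+g+δ)·k_gold = 1.4292 − 0.14·3.1647 ≈ 0.9862.

c_gold ≈ 0.9862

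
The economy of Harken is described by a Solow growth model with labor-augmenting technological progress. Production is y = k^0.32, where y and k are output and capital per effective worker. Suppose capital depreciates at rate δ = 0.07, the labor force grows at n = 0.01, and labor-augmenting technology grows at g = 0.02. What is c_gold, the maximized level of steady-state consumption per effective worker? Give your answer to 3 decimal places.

The effective depreciation rate is n + g + δ = 0.01 + 0.02 + 0.07 = 0.1.
Maximizing c = f(k) − (n+g+δ)·k gives f'(k) = n+g+δ, i.e. 0.32·k^(0.32−1) = 0.1, so k_gold = (0.32/0.1)^(1/0.68) ≈ 5.5318.
y_gold = 5.5318^0.32 ≈ 1.7287.
c_gold = y_gold − (n+g+δ)·k_gold = 1.7287 − 0.1·5.5318 ≈ 1.1755.

c_gold ≈ 1.176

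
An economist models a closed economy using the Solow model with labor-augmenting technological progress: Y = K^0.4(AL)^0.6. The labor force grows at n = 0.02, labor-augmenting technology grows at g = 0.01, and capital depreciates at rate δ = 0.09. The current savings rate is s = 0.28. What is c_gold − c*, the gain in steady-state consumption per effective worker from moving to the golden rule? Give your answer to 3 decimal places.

Δc ≈ 0.072

Break-even investment rate: n + g + δ = 0.02 + 0.01 + 0.09 = 0.12.
Current steady state (s = 0.28): k* = (0.28/0.12)^(1/0.6) ≈ 4.1048, y* = 4.1048^0.4 ≈ 1.7592, c* = (1−0.28)·1.7592 ≈ 1.2666.
Golden rule sets MPK = n+g+δ: 0.4·k^(0.4−1) = 0.12, so k_gold = (0.4/0.12)^(1/0.6) ≈ 7.4381.
y_gold = 7.4381^0.4 ≈ 2.2314, c_gold = y_gold − 0.12·k_gold ≈ 1.3389.
Gain: Δc = 1.3389 − 1.2666 ≈ 0.0722.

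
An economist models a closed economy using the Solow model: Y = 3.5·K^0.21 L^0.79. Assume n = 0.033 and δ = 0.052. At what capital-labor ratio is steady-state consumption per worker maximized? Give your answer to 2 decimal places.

k_gold ≈ 15.34

Capital per worker breaks even when investment replaces (n + δ)·k; here n + δ = 0.085.
Maximizing c = f(k) − (n+δ)·k gives f'(k) = n+δ, i.e. 0.21·3.5·k^(0.21−1) = 0.085, so k_gold = (0.21·3.5/0.085)^(1/0.79) ≈ 15.3430.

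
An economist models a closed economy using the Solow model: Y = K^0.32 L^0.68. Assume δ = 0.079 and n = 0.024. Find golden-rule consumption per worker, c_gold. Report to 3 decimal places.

The effective depreciation rate is n + δ = 0.024 + 0.079 = 0.103.
Golden rule sets MPK = n+δ: 0.32·k^(0.32−1) = 0.103, so k_gold = (0.32/0.103)^(1/0.68) ≈ 5.2965.
y_gold = 5.2965^0.32 ≈ 1.7048.
c_gold = y_gold − (n+δ)·k_gold = 1.7048 − 0.103·5.2965 ≈ 1.1593.

c_gold ≈ 1.159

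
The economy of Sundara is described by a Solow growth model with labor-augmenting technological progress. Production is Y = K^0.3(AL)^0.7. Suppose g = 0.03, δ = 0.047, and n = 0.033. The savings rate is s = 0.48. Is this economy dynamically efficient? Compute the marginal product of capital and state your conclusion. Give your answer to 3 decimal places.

Capital per effective worker breaks even when investment replaces (n + g + δ)·k; here n + g + δ = 0.11.
Steady-state k*: s·k^0.3 = 0.11·k gives k* = (0.48/0.11)^(1/0.7) ≈ 8.2048.
MPK = 0.3·8.2048^(-0.7) ≈ 0.0688.
MPK < n+g+δ = 0.11, so the economy is dynamically inefficient (over-saving).

dynamically inefficient; MPK ≈ 0.069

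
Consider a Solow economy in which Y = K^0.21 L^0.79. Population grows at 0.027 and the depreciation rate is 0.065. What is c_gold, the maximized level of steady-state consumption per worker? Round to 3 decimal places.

c_gold ≈ 0.984

Break-even investment rate: n + δ = 0.027 + 0.065 = 0.092.
Maximizing c = f(k) − (n+δ)·k gives f'(k) = n+δ, i.e. 0.21·k^(0.21−1) = 0.092, so k_gold = (0.21/0.092)^(1/0.79) ≈ 2.8426.
y_gold = 2.8426^0.21 ≈ 1.2453.
c_gold = y_gold − (n+δ)·k_gold = 1.2453 − 0.092·2.8426 ≈ 0.9838.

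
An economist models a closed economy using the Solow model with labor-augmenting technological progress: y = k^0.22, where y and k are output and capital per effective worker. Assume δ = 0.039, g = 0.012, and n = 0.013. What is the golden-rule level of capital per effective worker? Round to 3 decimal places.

k_gold ≈ 4.870

n + g + δ = 0.013 + 0.012 + 0.039 = 0.064.
Maximizing c = f(k) − (n+g+δ)·k gives f'(k) = n+g+δ, i.e. 0.22·k^(0.22−1) = 0.064, so k_gold = (0.22/0.064)^(1/0.78) ≈ 4.8696.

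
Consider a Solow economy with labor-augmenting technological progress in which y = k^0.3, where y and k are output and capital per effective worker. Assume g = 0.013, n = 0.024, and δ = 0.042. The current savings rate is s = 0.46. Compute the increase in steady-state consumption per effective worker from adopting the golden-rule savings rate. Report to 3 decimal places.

Capital per effective worker breaks even when investment replaces (n + g + δ)·k; here n + g + δ = 0.079.
Current steady state (s = 0.46): k* = (0.46/0.079)^(1/0.7) ≈ 12.3892, y* = 12.3892^0.3 ≈ 2.1277, c* = (1−0.46)·2.1277 ≈ 1.1490.
Setting f'(k) = n+g+δ gives 0.3·k^(0.3−1) = 0.079, hence k_gold = (0.3/0.079)^(1/0.7) ≈ 6.7274.
y_gold = 6.7274^0.3 ≈ 1.7716, c_gold = y_gold − 0.079·k_gold ≈ 1.2401.
Gain: Δc = 1.2401 − 1.1490 ≈ 0.0911.

Δc ≈ 0.091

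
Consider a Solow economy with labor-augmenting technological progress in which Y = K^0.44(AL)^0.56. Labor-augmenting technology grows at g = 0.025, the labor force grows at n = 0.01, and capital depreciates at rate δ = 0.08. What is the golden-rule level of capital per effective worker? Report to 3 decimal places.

k_gold ≈ 10.981

The effective depreciation rate is n + g + δ = 0.01 + 0.025 + 0.08 = 0.115.
At the golden rule the marginal product of capital equals n+g+δ: 0.44·k^(0.44−1) = 0.115. Solving, k_gold = (0.44/0.115)^(1/0.56) ≈ 10.9808.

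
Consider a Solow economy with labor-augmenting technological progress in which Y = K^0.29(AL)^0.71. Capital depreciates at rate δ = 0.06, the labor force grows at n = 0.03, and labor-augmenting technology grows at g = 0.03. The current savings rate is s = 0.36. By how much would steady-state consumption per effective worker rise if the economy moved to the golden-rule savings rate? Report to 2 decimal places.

Δc ≈ 0.02

n + g + δ = 0.03 + 0.03 + 0.06 = 0.12.
Current steady state (s = 0.36): k* = (0.36/0.12)^(1/0.71) ≈ 4.6990, y* = 4.6990^0.29 ≈ 1.5663, c* = (1−0.36)·1.5663 ≈ 1.0024.
At the golden rule the marginal product of capital equals n+g+δ: 0.29·k^(0.29−1) = 0.12. Solving, k_gold = (0.29/0.12)^(1/0.71) ≈ 3.4653.
y_gold = 3.4653^0.29 ≈ 1.4339, c_gold = y_gold − 0.12·k_gold ≈ 1.0181.
Gain: Δc = 1.0181 − 1.0024 ≈ 0.0156.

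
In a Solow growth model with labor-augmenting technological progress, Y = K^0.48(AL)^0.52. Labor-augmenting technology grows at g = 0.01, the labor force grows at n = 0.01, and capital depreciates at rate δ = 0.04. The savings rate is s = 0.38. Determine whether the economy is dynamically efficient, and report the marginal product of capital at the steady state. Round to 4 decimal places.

dynamically efficient; MPK ≈ 0.0758

The effective depreciation rate is n + g + δ = 0.01 + 0.01 + 0.04 = 0.06.
Steady-state k*: s·k^0.48 = 0.06·k gives k* = (0.38/0.06)^(1/0.52) ≈ 34.8017.
MPK = 0.48·34.8017^(-0.52) ≈ 0.0758.
MPK > n+g+δ = 0.06, so the economy is dynamically efficient (under-saving).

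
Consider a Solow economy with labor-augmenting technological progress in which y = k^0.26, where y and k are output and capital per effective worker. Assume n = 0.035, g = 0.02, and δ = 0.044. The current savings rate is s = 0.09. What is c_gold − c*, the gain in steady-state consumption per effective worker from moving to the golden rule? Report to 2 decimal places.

Δc ≈ 0.16

n + g + δ = 0.035 + 0.02 + 0.044 = 0.099.
Current steady state (s = 0.09): k* = (0.09/0.099)^(1/0.74) ≈ 0.8792, y* = 0.8792^0.26 ≈ 0.9671, c* = (1−0.09)·0.9671 ≈ 0.8800.
Golden rule sets MPK = n+g+δ: 0.26·k^(0.26−1) = 0.099, so k_gold = (0.26/0.099)^(1/0.74) ≈ 3.6870.
y_gold = 3.6870^0.26 ≈ 1.4039, c_gold = y_gold − 0.099·k_gold ≈ 1.0389.
Gain: Δc = 1.0389 − 0.8800 ≈ 0.1589.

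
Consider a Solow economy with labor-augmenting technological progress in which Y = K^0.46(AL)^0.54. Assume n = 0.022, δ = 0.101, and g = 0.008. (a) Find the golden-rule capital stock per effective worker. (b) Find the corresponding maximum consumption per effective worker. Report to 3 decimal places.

Break-even investment rate: n + g + δ = 0.022 + 0.008 + 0.101 = 0.131.
Golden rule sets MPK = n+g+δ: 0.46·k^(0.46−1) = 0.131, so k_gold = (0.46/0.131)^(1/0.54) ≈ 10.2367.
y_gold = 10.2367^0.46 ≈ 2.9152; c_gold = y_gold − 0.131·k_gold ≈ 1.5742.

(a) k_gold ≈ 10.237; (b) c_gold ≈ 1.574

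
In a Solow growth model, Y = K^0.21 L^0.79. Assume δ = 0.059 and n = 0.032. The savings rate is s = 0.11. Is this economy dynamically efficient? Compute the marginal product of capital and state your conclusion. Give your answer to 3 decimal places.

The effective depreciation rate is n + δ = 0.032 + 0.059 = 0.091.
Steady-state k*: s·k^0.21 = 0.091·k gives k* = (0.11/0.091)^(1/0.79) ≈ 1.2713.
MPK = 0.21·1.2713^(-0.79) ≈ 0.1737.
MPK > n+δ = 0.091, so the economy is dynamically efficient (under-saving).

dynamically efficient; MPK ≈ 0.174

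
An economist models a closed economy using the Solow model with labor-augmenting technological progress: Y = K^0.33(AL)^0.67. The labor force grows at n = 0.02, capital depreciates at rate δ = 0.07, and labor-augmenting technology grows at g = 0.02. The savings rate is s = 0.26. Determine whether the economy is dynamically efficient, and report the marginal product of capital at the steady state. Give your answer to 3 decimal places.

Capital per effective worker breaks even when investment replaces (n + g + δ)·k; here n + g + δ = 0.11.
Steady-state k*: s·k^0.33 = 0.11·k gives k* = (0.26/0.11)^(1/0.67) ≈ 3.6106.
MPK = 0.33·3.6106^(-0.67) ≈ 0.1396.
MPK > n+g+δ = 0.11, so the economy is dynamically efficient (under-saving).

dynamically efficient; MPK ≈ 0.140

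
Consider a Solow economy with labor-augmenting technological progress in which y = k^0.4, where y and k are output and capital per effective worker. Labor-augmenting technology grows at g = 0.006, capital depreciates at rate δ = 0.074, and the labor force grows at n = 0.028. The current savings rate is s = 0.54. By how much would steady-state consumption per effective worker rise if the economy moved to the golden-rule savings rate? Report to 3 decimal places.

Break-even investment rate: n + g + δ = 0.028 + 0.006 + 0.074 = 0.108.
Current steady state (s = 0.54): k* = (0.54/0.108)^(1/0.6) ≈ 14.6201, y* = 14.6201^0.4 ≈ 2.9240, c* = (1−0.54)·2.9240 ≈ 1.3450.
Setting f'(k) = n+g+δ gives 0.4·k^(0.4−1) = 0.108, hence k_gold = (0.4/0.108)^(1/0.6) ≈ 8.8660.
y_gold = 8.8660^0.4 ≈ 2.3938, c_gold = y_gold − 0.108·k_gold ≈ 1.4363.
Gain: Δc = 1.4363 − 1.3450 ≈ 0.0912.

Δc ≈ 0.091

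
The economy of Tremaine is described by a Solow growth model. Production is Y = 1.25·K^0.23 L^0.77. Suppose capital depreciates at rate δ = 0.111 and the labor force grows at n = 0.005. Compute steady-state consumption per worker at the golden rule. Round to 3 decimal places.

c_gold ≈ 1.262

The effective depreciation rate is n + δ = 0.005 + 0.111 = 0.116.
Golden rule sets MPK = n+δ: 0.23·1.25·k^(0.23−1) = 0.116, so k_gold = (0.23·1.25/0.116)^(1/0.77) ≈ 3.2503.
y_gold = 1.25·3.2503^0.23 ≈ 1.6393.
c_gold = y_gold − (n+δ)·k_gold = 1.6393 − 0.116·3.2503 ≈ 1.2622.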